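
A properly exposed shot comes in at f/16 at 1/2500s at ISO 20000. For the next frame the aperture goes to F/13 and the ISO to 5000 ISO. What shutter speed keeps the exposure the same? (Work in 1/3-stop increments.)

Aperture: f/16 → f/14 → f/13 — 2/3 stop opened up (brighter).
ISO: 20000 → 16000 → 12800 → 10000 → 8000 → 6400 → 5000 — 2 stops dropped (darker).
Net change so far: 1 1/3 stops darker. Offset with the shutter speed: 1/2500 → 1/2000 → 1/1600 → 1/1250 → 1/1000.

1/1000s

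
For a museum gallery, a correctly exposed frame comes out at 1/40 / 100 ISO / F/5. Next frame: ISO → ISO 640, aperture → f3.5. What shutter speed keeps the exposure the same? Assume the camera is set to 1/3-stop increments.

ISO: 100 → 125 → 160 → 200 → 250 → 320 → 400 → 500 → 640 — 2 2/3 stops higher (brighter).
Aperture: f/5 → f/4.5 → f/4 → f/3.5 — 1 stop wider (brighter).
Net change so far: 3 2/3 stops brighter. Offset with the shutter speed: 1/40 → 1/50 → 1/60 → 1/80 → 1/100 → 1/125 → 1/160 → 1/200 → 1/250 → 1/320 → 1/400 → 1/500.

1/500s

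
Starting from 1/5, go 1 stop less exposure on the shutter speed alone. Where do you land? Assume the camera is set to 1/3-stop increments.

Shutter speed: 1/5 → 1/6 → 1/8 → 1/10 — 1 stop shorter (darker).

1/10s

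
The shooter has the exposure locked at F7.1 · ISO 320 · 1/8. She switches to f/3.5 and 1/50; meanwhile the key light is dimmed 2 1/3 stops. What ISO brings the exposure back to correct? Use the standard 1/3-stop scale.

Scene light: 2 1/3 stops darker.
Aperture: f/7.1 → f/6.3 → f/5.6 → f/5 → f/4.5 → f/4 → f/3.5 — 2 stops wider (brighter).
Shutter speed: 1/8 → 1/10 → 1/13 → 1/15 → 1/20 → 1/25 → 1/30 → 1/40 → 1/50 — 2 2/3 stops shorter (darker).
Net so far: 3 stops darker. ISO: 320 → 400 → 500 → 640 → 800 → 1000 → 1250 → 1600 → 2000 → 2500.

ISO 2500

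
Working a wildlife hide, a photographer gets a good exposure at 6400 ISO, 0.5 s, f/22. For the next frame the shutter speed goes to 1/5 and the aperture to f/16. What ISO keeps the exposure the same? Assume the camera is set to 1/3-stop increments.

Shutter speed: 0.5 → 0.4 → 0.3 → 1/4 → 1/5 — 1 1/3 stops shorter (darker).
Aperture: f/22 → f/20 → f/18 → f/16 — 1 stop wider (brighter).
Net change so far: 1/3 stop darker. Offset with the ISO: 6400 → 8000.

ISO 8000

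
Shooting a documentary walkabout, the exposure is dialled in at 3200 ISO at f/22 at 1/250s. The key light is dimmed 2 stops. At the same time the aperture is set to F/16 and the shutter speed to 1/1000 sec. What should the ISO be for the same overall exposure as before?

Scene light: 2 stops darker.
Aperture: f/22 → f/16 — 1 stop wider (brighter).
Shutter speed: 1/250 → 1/500 → 1/1000 — 2 stops faster (darker).
Net so far: 3 stops darker. ISO: 3200 → 6400 → 12800 → 25600.

ISO 25600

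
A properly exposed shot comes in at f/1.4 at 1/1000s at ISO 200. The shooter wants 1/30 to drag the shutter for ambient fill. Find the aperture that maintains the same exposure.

f/8

Shutter speed: 1/1000 → 1/500 → 1/250 → 1/125 → 1/60 → 1/30 — 5 stops slower (brighter).
Need 5 stops darker from the aperture: f/1.4 → f/2 → f/2.8 → f/4 → f/5.6 → f/8.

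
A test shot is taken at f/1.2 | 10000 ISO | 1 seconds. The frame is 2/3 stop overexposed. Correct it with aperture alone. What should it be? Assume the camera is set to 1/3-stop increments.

Overexposed by 2/3 stop → need 2/3 stop darker.
Aperture: f/1.2 → f/1.4 → f/1.6.

f/1.6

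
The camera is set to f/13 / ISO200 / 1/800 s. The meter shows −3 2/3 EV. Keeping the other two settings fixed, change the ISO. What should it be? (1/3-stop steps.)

Underexposed by 3 2/3 stops → need 3 2/3 stops brighter.
ISO: 200 → 250 → 320 → 400 → 500 → 640 → 800 → 1000 → 1250 → 1600 → 2000 → 2500.

ISO 2500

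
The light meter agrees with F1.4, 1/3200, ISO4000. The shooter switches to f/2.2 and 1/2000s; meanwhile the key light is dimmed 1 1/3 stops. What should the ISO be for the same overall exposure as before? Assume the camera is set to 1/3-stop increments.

Scene light: 1 1/3 stops darker.
Aperture: f/1.4 → f/1.6 → f/1.8 → f/2 → f/2.2 — 1 1/3 stops narrower (darker).
Shutter speed: 1/3200 → 1/2500 → 1/2000 — 2/3 stop slower (brighter).
Net so far: 2 stops darker. ISO: 4000 → 5000 → 6400 → 8000 → 10000 → 12800 → 16000.

ISO 16000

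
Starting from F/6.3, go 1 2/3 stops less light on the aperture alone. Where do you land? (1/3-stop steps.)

f/11

Aperture: f/6.3 → f/7.1 → f/8 → f/9 → f/10 → f/11 — 1 2/3 stops stopped down (darker).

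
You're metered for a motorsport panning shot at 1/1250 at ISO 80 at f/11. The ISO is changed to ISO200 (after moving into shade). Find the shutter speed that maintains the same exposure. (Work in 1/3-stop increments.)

ISO: 80 → 100 → 125 → 160 → 200 — 1 1/3 stops raised (brighter).
Need 1 1/3 stops darker from the shutter speed: 1/1250 → 1/1600 → 1/2000 → 1/2500 → 1/3200.

1/3200s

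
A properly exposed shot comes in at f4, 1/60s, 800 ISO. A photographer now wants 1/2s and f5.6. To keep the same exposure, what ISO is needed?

Shutter speed: 1/60 → 1/30 → 1/15 → 1/8 → 1/4 → 1/2 — 5 stops slower (brighter).
Aperture: f/4 → f/5.6 — 1 stop smaller aperture (darker).
Net change so far: 4 stops brighter. Offset with the ISO: 800 → 400 → 200 → 100 → 50.

ISO 50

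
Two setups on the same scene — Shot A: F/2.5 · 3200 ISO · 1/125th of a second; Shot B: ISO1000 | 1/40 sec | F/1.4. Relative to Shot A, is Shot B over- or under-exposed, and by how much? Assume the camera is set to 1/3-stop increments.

1 2/3 stops brighter

Aperture: f/2.5 → f/2.2 → f/2 → f/1.8 → f/1.6 → f/1.4 — 1 2/3 stops larger aperture (brighter).
Shutter speed: 1/125 → 1/100 → 1/80 → 1/60 → 1/50 → 1/40 — 1 2/3 stops slower (brighter).
ISO: 3200 → 2500 → 2000 → 1600 → 1250 → 1000 — 1 2/3 stops lower (darker).
Net: +1 2/3 +1 2/3 −1 2/3 = +1 2/3 stops.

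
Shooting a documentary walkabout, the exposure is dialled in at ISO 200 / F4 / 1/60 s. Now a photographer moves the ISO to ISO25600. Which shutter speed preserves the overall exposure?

1/8000s

ISO: 200 → 400 → 800 → 1600 → 3200 → 6400 → 12800 → 25600 — 7 stops raised (brighter).
Need 7 stops darker from the shutter speed: 1/60 → 1/125 → 1/250 → 1/500 → 1/1000 → 1/2000 → 1/4000 → 1/8000.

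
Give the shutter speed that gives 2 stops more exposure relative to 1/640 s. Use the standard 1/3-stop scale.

1/160s

Shutter speed: 1/640 → 1/500 → 1/400 → 1/320 → 1/250 → 1/200 → 1/160 — 2 stops slower (brighter).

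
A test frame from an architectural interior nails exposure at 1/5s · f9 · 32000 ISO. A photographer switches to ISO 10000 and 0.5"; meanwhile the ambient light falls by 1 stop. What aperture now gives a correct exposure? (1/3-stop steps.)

f/5.6

Scene light: 1 stop darker.
ISO: 32000 → 25600 → 20000 → 16000 → 12800 → 10000 — 1 2/3 stops dropped (darker).
Shutter speed: 1/5 → 1/4 → 0.3 → 0.4 → 0.5 — 1 1/3 stops slower (brighter).
Net so far: 1 1/3 stops darker. Aperture: f/9 → f/8 → f/7.1 → f/6.3 → f/5.6.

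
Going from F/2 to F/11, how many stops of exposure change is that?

f/2 → f/2.8 → f/4 → f/5.6 → f/8 → f/11 — count the steps: 5 stops.

5 stops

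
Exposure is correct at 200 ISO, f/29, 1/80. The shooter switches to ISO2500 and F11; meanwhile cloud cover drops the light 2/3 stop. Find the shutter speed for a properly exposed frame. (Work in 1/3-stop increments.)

Scene light: 2/3 stop darker.
ISO: 200 → 250 → 320 → 400 → 500 → 640 → 800 → 1000 → 1250 → 1600 → 2000 → 2500 — 3 2/3 stops raised (brighter).
Aperture: f/29 → f/25 → f/22 → f/20 → f/18 → f/16 → f/14 → f/13 → f/11 — 2 2/3 stops opened up (brighter).
Net so far: 5 2/3 stops brighter. Shutter speed: 1/80 → 1/100 → 1/125 → 1/160 → 1/200 → 1/250 → 1/320 → 1/400 → 1/500 → 1/640 → 1/800 → 1/1000 → 1/1250 → 1/1600 → 1/2000 → 1/2500 → 1/3200 → 1/4000.

1/4000s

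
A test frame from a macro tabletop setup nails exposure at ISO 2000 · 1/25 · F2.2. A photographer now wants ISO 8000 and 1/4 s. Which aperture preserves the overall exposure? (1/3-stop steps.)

f/11

ISO: 2000 → 2500 → 3200 → 4000 → 5000 → 6400 → 8000 — 2 stops raised (brighter).
Shutter speed: 1/25 → 1/20 → 1/15 → 1/13 → 1/10 → 1/8 → 1/6 → 1/5 → 1/4 — 2 2/3 stops longer (brighter).
Net change so far: 4 2/3 stops brighter. Offset with the aperture: f/2.2 → f/2.5 → f/2.8 → f/3.2 → f/3.5 → f/4 → f/4.5 → f/5 → f/5.6 → f/6.3 → f/7.1 → f/8 → f/9 → f/10 → f/11.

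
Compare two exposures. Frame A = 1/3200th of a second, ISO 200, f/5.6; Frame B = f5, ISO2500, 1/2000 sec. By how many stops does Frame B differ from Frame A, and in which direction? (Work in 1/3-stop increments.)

4 2/3 stops brighter

Aperture: f/5.6 → f/5 — 1/3 stop opened up (brighter).
Shutter speed: 1/3200 → 1/2500 → 1/2000 — 2/3 stop longer (brighter).
ISO: 200 → 250 → 320 → 400 → 500 → 640 → 800 → 1000 → 1250 → 1600 → 2000 → 2500 — 3 2/3 stops higher (brighter).
Net: +1/3 +2/3 +3 2/3 = +4 2/3 stops.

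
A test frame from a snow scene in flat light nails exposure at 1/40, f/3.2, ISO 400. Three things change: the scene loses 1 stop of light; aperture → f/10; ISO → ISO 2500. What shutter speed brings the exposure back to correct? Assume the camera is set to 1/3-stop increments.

Scene light: 1 stop darker.
Aperture: f/3.2 → f/3.5 → f/4 → f/4.5 → f/5 → f/5.6 → f/6.3 → f/7.1 → f/8 → f/9 → f/10 — 3 1/3 stops stopped down (darker).
ISO: 400 → 500 → 640 → 800 → 1000 → 1250 → 1600 → 2000 → 2500 — 2 2/3 stops higher (brighter).
Net so far: 1 2/3 stops darker. Shutter speed: 1/40 → 1/30 → 1/25 → 1/20 → 1/15 → 1/13.

1/13s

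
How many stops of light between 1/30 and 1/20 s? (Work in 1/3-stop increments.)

1/30 → 1/25 → 1/20 — count the steps: 2 third-stops = 2/3 stop.

2/3 stop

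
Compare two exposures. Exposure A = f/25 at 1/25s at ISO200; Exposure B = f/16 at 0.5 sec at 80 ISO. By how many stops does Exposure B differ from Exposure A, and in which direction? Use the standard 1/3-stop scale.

Aperture: f/25 → f/22 → f/20 → f/18 → f/16 — 1 1/3 stops larger aperture (brighter).
Shutter speed: 1/25 → 1/20 → 1/15 → 1/13 → 1/10 → 1/8 → 1/6 → 1/5 → 1/4 → 0.3 → 0.4 → 0.5 — 3 2/3 stops slower (brighter).
ISO: 200 → 160 → 125 → 100 → 80 — 1 1/3 stops lower (darker).
Net: +1 1/3 +3 2/3 −1 1/3 = +3 2/3 stops.

3 2/3 stops brighter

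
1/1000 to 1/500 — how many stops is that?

1/1000 → 1/500 — count the steps: 1 stop.

1 stop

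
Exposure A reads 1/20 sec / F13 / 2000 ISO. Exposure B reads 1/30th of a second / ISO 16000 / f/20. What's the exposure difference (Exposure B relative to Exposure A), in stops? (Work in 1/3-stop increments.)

Aperture: f/13 → f/14 → f/16 → f/18 → f/20 — 1 1/3 stops smaller aperture (darker).
Shutter speed: 1/20 → 1/25 → 1/30 — 2/3 stop shorter (darker).
ISO: 2000 → 2500 → 3200 → 4000 → 5000 → 6400 → 8000 → 10000 → 12800 → 16000 — 3 stops raised (brighter).
Net: −1 1/3 −2/3 +3 = +1 stop.

1 stop brighter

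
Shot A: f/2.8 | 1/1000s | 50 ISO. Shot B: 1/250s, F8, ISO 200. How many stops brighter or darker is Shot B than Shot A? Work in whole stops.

1 stop brighter

Aperture: f/2.8 → f/4 → f/5.6 → f/8 — 3 stops stopped down (darker).
Shutter speed: 1/1000 → 1/500 → 1/250 — 2 stops longer (brighter).
ISO: 50 → 100 → 200 — 2 stops higher (brighter).
Net: −3 +2 +2 = +1 stop.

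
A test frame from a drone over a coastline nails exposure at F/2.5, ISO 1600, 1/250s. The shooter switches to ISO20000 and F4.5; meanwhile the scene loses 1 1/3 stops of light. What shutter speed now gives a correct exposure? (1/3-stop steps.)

Scene light: 1 1/3 stops darker.
ISO: 1600 → 2000 → 2500 → 3200 → 4000 → 5000 → 6400 → 8000 → 10000 → 12800 → 16000 → 20000 — 3 2/3 stops higher (brighter).
Aperture: f/2.5 → f/2.8 → f/3.2 → f/3.5 → f/4 → f/4.5 — 1 2/3 stops stopped down (darker).
Net so far: 2/3 stop brighter. Shutter speed: 1/250 → 1/320 → 1/400.

1/400s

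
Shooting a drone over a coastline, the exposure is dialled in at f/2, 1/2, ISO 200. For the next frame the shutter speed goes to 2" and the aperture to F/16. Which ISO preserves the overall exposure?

Shutter speed: 1/2 → 1 → 2 — 2 stops slower (brighter).
Aperture: f/2 → f/2.8 → f/4 → f/5.6 → f/8 → f/11 → f/16 — 6 stops smaller aperture (darker).
Net change so far: 4 stops darker. Offset with the ISO: 200 → 400 → 800 → 1600 → 3200.

ISO 3200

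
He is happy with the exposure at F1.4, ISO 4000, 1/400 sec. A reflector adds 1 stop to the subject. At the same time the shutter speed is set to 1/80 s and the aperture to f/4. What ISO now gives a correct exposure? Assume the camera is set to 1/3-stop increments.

Scene light: 1 stop brighter.
Shutter speed: 1/400 → 1/320 → 1/250 → 1/200 → 1/160 → 1/125 → 1/100 → 1/80 — 2 1/3 stops longer (brighter).
Aperture: f/1.4 → f/1.6 → f/1.8 → f/2 → f/2.2 → f/2.5 → f/2.8 → f/3.2 → f/3.5 → f/4 — 3 stops smaller aperture (darker).
Net so far: 1/3 stop brighter. ISO: 4000 → 3200.

ISO 3200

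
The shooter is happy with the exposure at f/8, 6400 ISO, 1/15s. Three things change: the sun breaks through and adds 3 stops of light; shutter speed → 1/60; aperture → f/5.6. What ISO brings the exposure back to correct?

ISO 1600

Scene light: 3 stops brighter.
Shutter speed: 1/15 → 1/30 → 1/60 — 2 stops faster (darker).
Aperture: f/8 → f/5.6 — 1 stop opened up (brighter).
Net so far: 2 stops brighter. ISO: 6400 → 3200 → 1600.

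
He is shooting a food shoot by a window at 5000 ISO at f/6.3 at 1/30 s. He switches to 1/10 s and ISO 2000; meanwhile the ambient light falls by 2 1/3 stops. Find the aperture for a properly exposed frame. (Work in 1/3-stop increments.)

Scene light: 2 1/3 stops darker.
Shutter speed: 1/30 → 1/25 → 1/20 → 1/15 → 1/13 → 1/10 — 1 2/3 stops longer (brighter).
ISO: 5000 → 4000 → 3200 → 2500 → 2000 — 1 1/3 stops dropped (darker).
Net so far: 2 stops darker. Aperture: f/6.3 → f/5.6 → f/5 → f/4.5 → f/4 → f/3.5 → f/3.2.

f/3.2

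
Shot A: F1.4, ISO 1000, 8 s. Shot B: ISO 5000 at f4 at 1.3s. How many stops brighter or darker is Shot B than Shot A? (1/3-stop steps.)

Aperture: f/1.4 → f/1.6 → f/1.8 → f/2 → f/2.2 → f/2.5 → f/2.8 → f/3.2 → f/3.5 → f/4 — 3 stops stopped down (darker).
Shutter speed: 8 → 6 → 5 → 4 → 3.2 → 2.5 → 2 → 1.6 → 1.3 — 2 2/3 stops faster (darker).
ISO: 1000 → 1250 → 1600 → 2000 → 2500 → 3200 → 4000 → 5000 — 2 1/3 stops raised (brighter).
Net: −3 −2 2/3 +2 1/3 = −3 1/3 stops.

3 1/3 stops darker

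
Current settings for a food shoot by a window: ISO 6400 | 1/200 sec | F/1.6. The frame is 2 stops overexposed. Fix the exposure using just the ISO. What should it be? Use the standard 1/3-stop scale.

Overexposed by 2 stops → need 2 stops darker.
ISO: 6400 → 5000 → 4000 → 3200 → 2500 → 2000 → 1600.

ISO 1600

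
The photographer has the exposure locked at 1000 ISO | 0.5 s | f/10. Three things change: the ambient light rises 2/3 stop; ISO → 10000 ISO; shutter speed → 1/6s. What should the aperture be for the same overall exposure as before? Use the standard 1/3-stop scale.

f/22

Scene light: 2/3 stop brighter.
ISO: 1000 → 1250 → 1600 → 2000 → 2500 → 3200 → 4000 → 5000 → 6400 → 8000 → 10000 — 3 1/3 stops raised (brighter).
Shutter speed: 0.5 → 0.4 → 0.3 → 1/4 → 1/5 → 1/6 — 1 2/3 stops shorter (darker).
Net so far: 2 1/3 stops brighter. Aperture: f/10 → f/11 → f/13 → f/14 → f/16 → f/18 → f/20 → f/22.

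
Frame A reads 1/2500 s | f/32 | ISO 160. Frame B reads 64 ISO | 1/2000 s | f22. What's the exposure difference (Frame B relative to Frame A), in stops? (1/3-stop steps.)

Aperture: f/32 → f/29 → f/25 → f/22 — 1 stop larger aperture (brighter).
Shutter speed: 1/2500 → 1/2000 — 1/3 stop slower (brighter).
ISO: 160 → 125 → 100 → 80 → 64 — 1 1/3 stops lower (darker).
Net: +1 +1/3 −1 1/3 = 0 stops.

same exposure (0 stops)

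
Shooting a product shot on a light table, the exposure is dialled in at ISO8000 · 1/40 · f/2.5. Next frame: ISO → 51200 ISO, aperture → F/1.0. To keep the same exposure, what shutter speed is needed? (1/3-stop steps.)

1/1600s

ISO: 8000 → 10000 → 12800 → 16000 → 20000 → 25600 → 32000 → 40000 → 51200 — 2 2/3 stops raised (brighter).
Aperture: f/2.5 → f/2.2 → f/2 → f/1.8 → f/1.6 → f/1.4 → f/1.2 → f/1.1 → f/1.0 — 2 2/3 stops larger aperture (brighter).
Net change so far: 5 1/3 stops brighter. Offset with the shutter speed: 1/40 → 1/50 → 1/60 → 1/80 → 1/100 → 1/125 → 1/160 → 1/200 → 1/250 → 1/320 → 1/400 → 1/500 → 1/640 → 1/800 → 1/1000 → 1/1250 → 1/1600.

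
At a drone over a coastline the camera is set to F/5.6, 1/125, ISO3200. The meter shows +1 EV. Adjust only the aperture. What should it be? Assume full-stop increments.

f/8

Overexposed by 1 stop → need 1 stop darker.
Aperture: f/5.6 → f/8.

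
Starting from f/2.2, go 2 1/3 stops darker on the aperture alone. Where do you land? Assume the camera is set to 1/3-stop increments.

Aperture: f/2.2 → f/2.5 → f/2.8 → f/3.2 → f/3.5 → f/4 → f/4.5 → f/5 — 2 1/3 stops stopped down (darker).

f/5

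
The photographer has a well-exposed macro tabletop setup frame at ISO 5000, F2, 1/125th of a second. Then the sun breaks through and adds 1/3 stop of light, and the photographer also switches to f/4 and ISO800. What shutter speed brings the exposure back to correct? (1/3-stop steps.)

Scene light: 1/3 stop brighter.
Aperture: f/2 → f/2.2 → f/2.5 → f/2.8 → f/3.2 → f/3.5 → f/4 — 2 stops stopped down (darker).
ISO: 5000 → 4000 → 3200 → 2500 → 2000 → 1600 → 1250 → 1000 → 800 — 2 2/3 stops lower (darker).
Net so far: 4 1/3 stops darker. Shutter speed: 1/125 → 1/100 → 1/80 → 1/60 → 1/50 → 1/40 → 1/30 → 1/25 → 1/20 → 1/15 → 1/13 → 1/10 → 1/8 → 1/6.

1/6s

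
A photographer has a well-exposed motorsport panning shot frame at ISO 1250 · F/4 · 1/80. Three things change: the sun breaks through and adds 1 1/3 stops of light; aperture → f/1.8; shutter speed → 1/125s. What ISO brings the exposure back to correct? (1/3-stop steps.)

ISO 160

Scene light: 1 1/3 stops brighter.
Aperture: f/4 → f/3.5 → f/3.2 → f/2.8 → f/2.5 → f/2.2 → f/2 → f/1.8 — 2 1/3 stops opened up (brighter).
Shutter speed: 1/80 → 1/100 → 1/125 — 2/3 stop faster (darker).
Net so far: 3 stops brighter. ISO: 1250 → 1000 → 800 → 640 → 500 → 400 → 320 → 250 → 200 → 160.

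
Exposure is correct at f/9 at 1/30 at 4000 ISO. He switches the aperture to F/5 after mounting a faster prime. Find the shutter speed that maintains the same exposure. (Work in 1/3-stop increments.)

Aperture: f/9 → f/8 → f/7.1 → f/6.3 → f/5.6 → f/5 — 1 2/3 stops larger aperture (brighter).
Need 1 2/3 stops darker from the shutter speed: 1/30 → 1/40 → 1/50 → 1/60 → 1/80 → 1/100.

1/100s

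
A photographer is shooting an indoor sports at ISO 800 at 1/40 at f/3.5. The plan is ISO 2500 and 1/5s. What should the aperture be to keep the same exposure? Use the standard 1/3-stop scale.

ISO: 800 → 1000 → 1250 → 1600 → 2000 → 2500 — 1 2/3 stops raised (brighter).
Shutter speed: 1/40 → 1/30 → 1/25 → 1/20 → 1/15 → 1/13 → 1/10 → 1/8 → 1/6 → 1/5 — 3 stops slower (brighter).
Net change so far: 4 2/3 stops brighter. Offset with the aperture: f/3.5 → f/4 → f/4.5 → f/5 → f/5.6 → f/6.3 → f/7.1 → f/8 → f/9 → f/10 → f/11 → f/13 → f/14 → f/16 → f/18.

f/18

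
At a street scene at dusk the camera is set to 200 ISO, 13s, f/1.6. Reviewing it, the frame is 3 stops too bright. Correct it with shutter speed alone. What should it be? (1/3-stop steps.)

Overexposed by 3 stops → need 3 stops darker.
Shutter speed: 13 → 10 → 8 → 6 → 5 → 4 → 3.2 → 2.5 → 2 → 1.6.

1.6 s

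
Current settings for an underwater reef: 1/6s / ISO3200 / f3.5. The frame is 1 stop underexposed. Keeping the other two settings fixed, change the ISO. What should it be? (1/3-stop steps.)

ISO 6400

Underexposed by 1 stop → need 1 stop brighter.
ISO: 3200 → 4000 → 5000 → 6400.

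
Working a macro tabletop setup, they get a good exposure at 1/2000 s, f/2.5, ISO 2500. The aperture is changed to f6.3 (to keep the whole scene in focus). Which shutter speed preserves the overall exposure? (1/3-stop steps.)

1/320s

Aperture: f/2.5 → f/2.8 → f/3.2 → f/3.5 → f/4 → f/4.5 → f/5 → f/5.6 → f/6.3 — 2 2/3 stops smaller aperture (darker).
Need 2 2/3 stops brighter from the shutter speed: 1/2000 → 1/1600 → 1/1250 → 1/1000 → 1/800 → 1/640 → 1/500 → 1/400 → 1/320.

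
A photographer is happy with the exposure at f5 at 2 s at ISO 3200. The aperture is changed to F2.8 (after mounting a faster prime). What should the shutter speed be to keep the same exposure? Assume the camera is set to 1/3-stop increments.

0.6 s

Aperture: f/5 → f/4.5 → f/4 → f/3.5 → f/3.2 → f/2.8 — 1 2/3 stops opened up (brighter).
Need 1 2/3 stops darker from the shutter speed: 2 → 1.6 → 1.3 → 1 → 0.8 → 0.6.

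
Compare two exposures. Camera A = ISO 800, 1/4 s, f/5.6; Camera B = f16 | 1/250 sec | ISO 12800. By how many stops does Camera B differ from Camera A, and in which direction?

Aperture: f/5.6 → f/8 → f/11 → f/16 — 3 stops smaller aperture (darker).
Shutter speed: 1/4 → 1/8 → 1/15 → 1/30 → 1/60 → 1/125 → 1/250 — 6 stops faster (darker).
ISO: 800 → 1600 → 3200 → 6400 → 12800 — 4 stops higher (brighter).
Net: −3 −6 +4 = −5 stops.

5 stops darker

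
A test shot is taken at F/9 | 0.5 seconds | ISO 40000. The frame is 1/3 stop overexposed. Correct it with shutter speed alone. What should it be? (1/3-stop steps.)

Overexposed by 1/3 stop → need 1/3 stop darker.
Shutter speed: 0.5 → 0.4.

0.4 s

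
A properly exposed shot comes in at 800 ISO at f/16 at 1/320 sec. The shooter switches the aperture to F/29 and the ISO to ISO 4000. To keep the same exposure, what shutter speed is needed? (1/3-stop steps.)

1/500s

Aperture: f/16 → f/18 → f/20 → f/22 → f/25 → f/29 — 1 2/3 stops stopped down (darker).
ISO: 800 → 1000 → 1250 → 1600 → 2000 → 2500 → 3200 → 4000 — 2 1/3 stops higher (brighter).
Net change so far: 2/3 stop brighter. Offset with the shutter speed: 1/320 → 1/400 → 1/500.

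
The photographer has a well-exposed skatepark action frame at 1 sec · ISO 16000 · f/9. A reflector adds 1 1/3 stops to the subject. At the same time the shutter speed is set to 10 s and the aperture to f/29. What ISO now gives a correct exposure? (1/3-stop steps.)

Scene light: 1 1/3 stops brighter.
Shutter speed: 1 → 1.3 → 1.6 → 2 → 2.5 → 3.2 → 4 → 5 → 6 → 8 → 10 — 3 1/3 stops slower (brighter).
Aperture: f/9 → f/10 → f/11 → f/13 → f/14 → f/16 → f/18 → f/20 → f/22 → f/25 → f/29 — 3 1/3 stops smaller aperture (darker).
Net so far: 1 1/3 stops brighter. ISO: 16000 → 12800 → 10000 → 8000 → 6400.

ISO 6400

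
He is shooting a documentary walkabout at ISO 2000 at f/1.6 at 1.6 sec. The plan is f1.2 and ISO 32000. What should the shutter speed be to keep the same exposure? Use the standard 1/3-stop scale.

1/15s

Aperture: f/1.6 → f/1.4 → f/1.2 — 2/3 stop larger aperture (brighter).
ISO: 2000 → 2500 → 3200 → 4000 → 5000 → 6400 → 8000 → 10000 → 12800 → 16000 → 20000 → 25600 → 32000 — 4 stops higher (brighter).
Net change so far: 4 2/3 stops brighter. Offset with the shutter speed: 1.6 → 1.3 → 1 → 0.8 → 0.6 → 0.5 → 0.4 → 0.3 → 1/4 → 1/5 → 1/6 → 1/8 → 1/10 → 1/13 → 1/15.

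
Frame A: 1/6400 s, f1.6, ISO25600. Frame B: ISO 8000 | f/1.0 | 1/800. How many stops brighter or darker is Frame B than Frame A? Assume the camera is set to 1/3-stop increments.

Aperture: f/1.6 → f/1.4 → f/1.2 → f/1.1 → f/1.0 — 1 1/3 stops opened up (brighter).
Shutter speed: 1/6400 → 1/5000 → 1/4000 → 1/3200 → 1/2500 → 1/2000 → 1/1600 → 1/1250 → 1/1000 → 1/800 — 3 stops longer (brighter).
ISO: 25600 → 20000 → 16000 → 12800 → 10000 → 8000 — 1 2/3 stops dropped (darker).
Net: +1 1/3 +3 −1 2/3 = +2 2/3 stops.

2 2/3 stops brighter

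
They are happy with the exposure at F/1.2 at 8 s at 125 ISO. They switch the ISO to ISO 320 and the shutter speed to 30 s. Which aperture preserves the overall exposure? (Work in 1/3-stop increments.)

ISO: 125 → 160 → 200 → 250 → 320 — 1 1/3 stops raised (brighter).
Shutter speed: 8 → 10 → 13 → 15 → 20 → 25 → 30 — 2 stops longer (brighter).
Net change so far: 3 1/3 stops brighter. Offset with the aperture: f/1.2 → f/1.4 → f/1.6 → f/1.8 → f/2 → f/2.2 → f/2.5 → f/2.8 → f/3.2 → f/3.5 → f/4.

f/4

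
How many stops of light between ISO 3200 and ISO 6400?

3200 → 6400 — count the steps: 1 stop.

1 stop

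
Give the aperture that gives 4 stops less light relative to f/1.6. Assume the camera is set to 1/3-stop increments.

f/6.3

Aperture: f/1.6 → f/1.8 → f/2 → f/2.2 → f/2.5 → f/2.8 → f/3.2 → f/3.5 → f/4 → f/4.5 → f/5 → f/5.6 → f/6.3 — 4 stops smaller aperture (darker).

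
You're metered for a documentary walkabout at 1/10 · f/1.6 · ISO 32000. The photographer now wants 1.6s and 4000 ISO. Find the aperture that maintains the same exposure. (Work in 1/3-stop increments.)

Shutter speed: 1/10 → 1/8 → 1/6 → 1/5 → 1/4 → 0.3 → 0.4 → 0.5 → 0.6 → 0.8 → 1 → 1.3 → 1.6 — 4 stops longer (brighter).
ISO: 32000 → 25600 → 20000 → 16000 → 12800 → 10000 → 8000 → 6400 → 5000 → 4000 — 3 stops dropped (darker).
Net change so far: 1 stop brighter. Offset with the aperture: f/1.6 → f/1.8 → f/2 → f/2.2.

f/2.2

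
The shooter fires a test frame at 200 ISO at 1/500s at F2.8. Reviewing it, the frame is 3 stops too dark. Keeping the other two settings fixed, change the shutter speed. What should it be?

1/60s

Underexposed by 3 stops → need 3 stops brighter.
Shutter speed: 1/500 → 1/250 → 1/125 → 1/60.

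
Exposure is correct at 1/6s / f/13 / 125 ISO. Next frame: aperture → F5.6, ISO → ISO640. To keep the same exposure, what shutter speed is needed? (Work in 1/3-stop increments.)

Aperture: f/13 → f/11 → f/10 → f/9 → f/8 → f/7.1 → f/6.3 → f/5.6 — 2 1/3 stops opened up (brighter).
ISO: 125 → 160 → 200 → 250 → 320 → 400 → 500 → 640 — 2 1/3 stops higher (brighter).
Net change so far: 4 2/3 stops brighter. Offset with the shutter speed: 1/6 → 1/8 → 1/10 → 1/13 → 1/15 → 1/20 → 1/25 → 1/30 → 1/40 → 1/50 → 1/60 → 1/80 → 1/100 → 1/125 → 1/160.

1/160s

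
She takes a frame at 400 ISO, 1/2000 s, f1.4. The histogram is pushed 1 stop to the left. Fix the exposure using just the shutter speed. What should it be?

Underexposed by 1 stop → need 1 stop brighter.
Shutter speed: 1/2000 → 1/1000.

1/1000s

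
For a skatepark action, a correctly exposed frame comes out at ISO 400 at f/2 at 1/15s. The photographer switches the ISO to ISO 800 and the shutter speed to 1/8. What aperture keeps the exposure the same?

ISO: 400 → 800 — 1 stop higher (brighter).
Shutter speed: 1/15 → 1/8 — 1 stop slower (brighter).
Net change so far: 2 stops brighter. Offset with the aperture: f/2 → f/2.8 → f/4.

f/4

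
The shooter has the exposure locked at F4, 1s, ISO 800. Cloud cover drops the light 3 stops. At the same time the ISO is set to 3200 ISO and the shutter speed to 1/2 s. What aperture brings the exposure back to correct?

f/2

Scene light: 3 stops darker.
ISO: 800 → 1600 → 3200 — 2 stops raised (brighter).
Shutter speed: 1 → 1/2 — 1 stop faster (darker).
Net so far: 2 stops darker. Aperture: f/4 → f/2.8 → f/2.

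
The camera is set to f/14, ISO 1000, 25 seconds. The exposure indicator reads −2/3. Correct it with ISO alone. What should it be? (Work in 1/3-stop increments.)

ISO 1600

Underexposed by 2/3 stop → need 2/3 stop brighter.
ISO: 1000 → 1250 → 1600.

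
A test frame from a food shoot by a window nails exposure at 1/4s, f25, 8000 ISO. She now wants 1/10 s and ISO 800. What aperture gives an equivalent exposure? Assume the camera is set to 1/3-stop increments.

f/5

Shutter speed: 1/4 → 1/5 → 1/6 → 1/8 → 1/10 — 1 1/3 stops shorter (darker).
ISO: 8000 → 6400 → 5000 → 4000 → 3200 → 2500 → 2000 → 1600 → 1250 → 1000 → 800 — 3 1/3 stops lower (darker).
Net change so far: 4 2/3 stops darker. Offset with the aperture: f/25 → f/22 → f/20 → f/18 → f/16 → f/14 → f/13 → f/11 → f/10 → f/9 → f/8 → f/7.1 → f/6.3 → f/5.6 → f/5.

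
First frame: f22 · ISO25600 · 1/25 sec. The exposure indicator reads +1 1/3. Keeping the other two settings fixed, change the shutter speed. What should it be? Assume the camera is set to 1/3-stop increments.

Overexposed by 1 1/3 stops → need 1 1/3 stops darker.
Shutter speed: 1/25 → 1/30 → 1/40 → 1/50 → 1/60.

1/60s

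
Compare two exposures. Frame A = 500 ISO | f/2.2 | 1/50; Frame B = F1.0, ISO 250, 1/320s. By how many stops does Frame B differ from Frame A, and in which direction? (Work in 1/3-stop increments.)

1 1/3 stops darker

Aperture: f/2.2 → f/2 → f/1.8 → f/1.6 → f/1.4 → f/1.2 → f/1.1 → f/1.0 — 2 1/3 stops wider (brighter).
Shutter speed: 1/50 → 1/60 → 1/80 → 1/100 → 1/125 → 1/160 → 1/200 → 1/250 → 1/320 — 2 2/3 stops faster (darker).
ISO: 500 → 400 → 320 → 250 — 1 stop lower (darker).
Net: +2 1/3 −2 2/3 −1 = −1 1/3 stops.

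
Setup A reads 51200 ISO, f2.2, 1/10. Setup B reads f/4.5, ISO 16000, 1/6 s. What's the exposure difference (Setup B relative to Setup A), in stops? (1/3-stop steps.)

3 stops darker

Aperture: f/2.2 → f/2.5 → f/2.8 → f/3.2 → f/3.5 → f/4 → f/4.5 — 2 stops smaller aperture (darker).
Shutter speed: 1/10 → 1/8 → 1/6 — 2/3 stop slower (brighter).
ISO: 51200 → 40000 → 32000 → 25600 → 20000 → 16000 — 1 2/3 stops dropped (darker).
Net: −2 +2/3 −1 2/3 = −3 stops.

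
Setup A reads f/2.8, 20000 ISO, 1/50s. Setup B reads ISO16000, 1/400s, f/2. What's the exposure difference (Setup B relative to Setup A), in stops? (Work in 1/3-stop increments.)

2 1/3 stops darker

Aperture: f/2.8 → f/2.5 → f/2.2 → f/2 — 1 stop opened up (brighter).
Shutter speed: 1/50 → 1/60 → 1/80 → 1/100 → 1/125 → 1/160 → 1/200 → 1/250 → 1/320 → 1/400 — 3 stops faster (darker).
ISO: 20000 → 16000 — 1/3 stop lower (darker).
Net: +1 −3 −1/3 = −2 1/3 stops.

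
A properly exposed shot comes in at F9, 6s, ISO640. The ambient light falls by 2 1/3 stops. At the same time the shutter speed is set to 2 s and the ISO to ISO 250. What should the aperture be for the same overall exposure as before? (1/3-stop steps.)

Scene light: 2 1/3 stops darker.
Shutter speed: 6 → 5 → 4 → 3.2 → 2.5 → 2 — 1 2/3 stops faster (darker).
ISO: 640 → 500 → 400 → 320 → 250 — 1 1/3 stops lower (darker).
Net so far: 5 1/3 stops darker. Aperture: f/9 → f/8 → f/7.1 → f/6.3 → f/5.6 → f/5 → f/4.5 → f/4 → f/3.5 → f/3.2 → f/2.8 → f/2.5 → f/2.2 → f/2 → f/1.8 → f/1.6 → f/1.4.

f/1.4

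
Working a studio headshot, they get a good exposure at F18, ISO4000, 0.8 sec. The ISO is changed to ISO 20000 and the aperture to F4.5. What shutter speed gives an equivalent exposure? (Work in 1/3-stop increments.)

1/100s

ISO: 4000 → 5000 → 6400 → 8000 → 10000 → 12800 → 16000 → 20000 — 2 1/3 stops higher (brighter).
Aperture: f/18 → f/16 → f/14 → f/13 → f/11 → f/10 → f/9 → f/8 → f/7.1 → f/6.3 → f/5.6 → f/5 → f/4.5 — 4 stops wider (brighter).
Net change so far: 6 1/3 stops brighter. Offset with the shutter speed: 0.8 → 0.6 → 0.5 → 0.4 → 0.3 → 1/4 → 1/5 → 1/6 → 1/8 → 1/10 → 1/13 → 1/15 → 1/20 → 1/25 → 1/30 → 1/40 → 1/50 → 1/60 → 1/80 → 1/100.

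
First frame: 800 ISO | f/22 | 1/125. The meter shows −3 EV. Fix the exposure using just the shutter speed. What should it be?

Underexposed by 3 stops → need 3 stops brighter.
Shutter speed: 1/125 → 1/60 → 1/30 → 1/15.

1/15s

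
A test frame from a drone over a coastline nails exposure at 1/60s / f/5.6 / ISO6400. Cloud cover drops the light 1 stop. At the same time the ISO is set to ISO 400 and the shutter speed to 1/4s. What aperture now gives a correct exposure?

Scene light: 1 stop darker.
ISO: 6400 → 3200 → 1600 → 800 → 400 — 4 stops lower (darker).
Shutter speed: 1/60 → 1/30 → 1/15 → 1/8 → 1/4 — 4 stops slower (brighter).
Net so far: 1 stop darker. Aperture: f/5.6 → f/4.

f/4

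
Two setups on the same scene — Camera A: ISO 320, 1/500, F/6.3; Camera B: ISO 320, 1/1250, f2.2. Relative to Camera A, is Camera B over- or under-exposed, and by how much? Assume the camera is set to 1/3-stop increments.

Aperture: f/6.3 → f/5.6 → f/5 → f/4.5 → f/4 → f/3.5 → f/3.2 → f/2.8 → f/2.5 → f/2.2 — 3 stops wider (brighter).
Shutter speed: 1/500 → 1/640 → 1/800 → 1/1000 → 1/1250 — 1 1/3 stops shorter (darker).
ISO: unchanged.
Net: +3 −1 1/3 = +1 2/3 stops.

1 2/3 stops brighter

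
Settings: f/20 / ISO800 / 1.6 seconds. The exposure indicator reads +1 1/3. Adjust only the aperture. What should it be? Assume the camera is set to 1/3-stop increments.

Overexposed by 1 1/3 stops → need 1 1/3 stops darker.
Aperture: f/20 → f/22 → f/25 → f/29 → f/32.

f/32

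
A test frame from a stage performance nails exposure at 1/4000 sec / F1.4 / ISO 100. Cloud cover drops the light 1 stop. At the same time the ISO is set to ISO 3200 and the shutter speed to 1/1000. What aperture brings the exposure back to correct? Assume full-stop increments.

Scene light: 1 stop darker.
ISO: 100 → 200 → 400 → 800 → 1600 → 3200 — 5 stops raised (brighter).
Shutter speed: 1/4000 → 1/2000 → 1/1000 — 2 stops slower (brighter).
Net so far: 6 stops brighter. Aperture: f/1.4 → f/2 → f/2.8 → f/4 → f/5.6 → f/8 → f/11.

f/11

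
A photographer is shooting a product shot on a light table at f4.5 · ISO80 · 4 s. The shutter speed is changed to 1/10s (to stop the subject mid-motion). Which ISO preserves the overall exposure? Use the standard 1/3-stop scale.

Shutter speed: 4 → 3.2 → 2.5 → 2 → 1.6 → 1.3 → 1 → 0.8 → 0.6 → 0.5 → 0.4 → 0.3 → 1/4 → 1/5 → 1/6 → 1/8 → 1/10 — 5 1/3 stops faster (darker).
Need 5 1/3 stops brighter from the ISO: 80 → 100 → 125 → 160 → 200 → 250 → 320 → 400 → 500 → 640 → 800 → 1000 → 1250 → 1600 → 2000 → 2500 → 3200.

ISO 3200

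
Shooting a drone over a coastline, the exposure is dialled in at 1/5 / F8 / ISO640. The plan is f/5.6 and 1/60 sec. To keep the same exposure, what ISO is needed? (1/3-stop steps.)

Aperture: f/8 → f/7.1 → f/6.3 → f/5.6 — 1 stop opened up (brighter).
Shutter speed: 1/5 → 1/6 → 1/8 → 1/10 → 1/13 → 1/15 → 1/20 → 1/25 → 1/30 → 1/40 → 1/50 → 1/60 — 3 2/3 stops faster (darker).
Net change so far: 2 2/3 stops darker. Offset with the ISO: 640 → 800 → 1000 → 1250 → 1600 → 2000 → 2500 → 3200 → 4000.

ISO 4000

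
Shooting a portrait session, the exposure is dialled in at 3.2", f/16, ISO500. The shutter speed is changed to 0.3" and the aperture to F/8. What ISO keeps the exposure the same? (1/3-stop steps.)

Shutter speed: 3.2 → 2.5 → 2 → 1.6 → 1.3 → 1 → 0.8 → 0.6 → 0.5 → 0.4 → 0.3 — 3 1/3 stops shorter (darker).
Aperture: f/16 → f/14 → f/13 → f/11 → f/10 → f/9 → f/8 — 2 stops larger aperture (brighter).
Net change so far: 1 1/3 stops darker. Offset with the ISO: 500 → 640 → 800 → 1000 → 1250.

ISO 1250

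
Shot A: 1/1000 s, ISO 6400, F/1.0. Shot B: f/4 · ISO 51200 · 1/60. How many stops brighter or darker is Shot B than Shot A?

Aperture: f/1.0 → f/1.4 → f/2 → f/2.8 → f/4 — 4 stops narrower (darker).
Shutter speed: 1/1000 → 1/500 → 1/250 → 1/125 → 1/60 — 4 stops longer (brighter).
ISO: 6400 → 12800 → 25600 → 51200 — 3 stops higher (brighter).
Net: −4 +4 +3 = +3 stops.

3 stops brighter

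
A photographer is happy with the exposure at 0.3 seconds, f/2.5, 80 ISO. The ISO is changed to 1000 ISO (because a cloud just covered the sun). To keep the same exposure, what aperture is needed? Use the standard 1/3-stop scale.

ISO: 80 → 100 → 125 → 160 → 200 → 250 → 320 → 400 → 500 → 640 → 800 → 1000 — 3 2/3 stops raised (brighter).
Need 3 2/3 stops darker from the aperture: f/2.5 → f/2.8 → f/3.2 → f/3.5 → f/4 → f/4.5 → f/5 → f/5.6 → f/6.3 → f/7.1 → f/8 → f/9.

f/9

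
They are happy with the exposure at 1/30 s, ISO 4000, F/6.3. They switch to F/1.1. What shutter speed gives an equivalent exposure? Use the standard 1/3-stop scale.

Aperture: f/6.3 → f/5.6 → f/5 → f/4.5 → f/4 → f/3.5 → f/3.2 → f/2.8 → f/2.5 → f/2.2 → f/2 → f/1.8 → f/1.6 → f/1.4 → f/1.2 → f/1.1 — 5 stops wider (brighter).
Need 5 stops darker from the shutter speed: 1/30 → 1/40 → 1/50 → 1/60 → 1/80 → 1/100 → 1/125 → 1/160 → 1/200 → 1/250 → 1/320 → 1/400 → 1/500 → 1/640 → 1/800 → 1/1000.

1/1000s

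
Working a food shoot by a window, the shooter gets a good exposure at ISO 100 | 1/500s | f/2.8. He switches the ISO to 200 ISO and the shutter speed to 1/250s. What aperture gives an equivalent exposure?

f/5.6

ISO: 100 → 200 — 1 stop raised (brighter).
Shutter speed: 1/500 → 1/250 — 1 stop longer (brighter).
Net change so far: 2 stops brighter. Offset with the aperture: f/2.8 → f/4 → f/5.6.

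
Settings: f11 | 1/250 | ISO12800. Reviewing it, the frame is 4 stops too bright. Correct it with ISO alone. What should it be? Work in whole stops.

ISO 800

Overexposed by 4 stops → need 4 stops darker.
ISO: 12800 → 6400 → 3200 → 1600 → 800.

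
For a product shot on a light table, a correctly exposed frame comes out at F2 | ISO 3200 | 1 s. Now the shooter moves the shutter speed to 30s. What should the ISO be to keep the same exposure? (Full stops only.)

ISO 100

Shutter speed: 1 → 2 → 4 → 8 → 15 → 30 — 5 stops slower (brighter).
Need 5 stops darker from the ISO: 3200 → 1600 → 800 → 400 → 200 → 100.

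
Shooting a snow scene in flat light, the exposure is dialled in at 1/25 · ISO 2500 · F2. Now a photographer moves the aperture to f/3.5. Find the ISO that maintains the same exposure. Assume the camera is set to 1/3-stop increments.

ISO 8000

Aperture: f/2 → f/2.2 → f/2.5 → f/2.8 → f/3.2 → f/3.5 — 1 2/3 stops stopped down (darker).
Need 1 2/3 stops brighter from the ISO: 2500 → 3200 → 4000 → 5000 → 6400 → 8000.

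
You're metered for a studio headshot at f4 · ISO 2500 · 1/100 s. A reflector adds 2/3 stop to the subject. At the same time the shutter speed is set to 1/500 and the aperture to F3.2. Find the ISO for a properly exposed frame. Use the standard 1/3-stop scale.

Scene light: 2/3 stop brighter.
Shutter speed: 1/100 → 1/125 → 1/160 → 1/200 → 1/250 → 1/320 → 1/400 → 1/500 — 2 1/3 stops faster (darker).
Aperture: f/4 → f/3.5 → f/3.2 — 2/3 stop larger aperture (brighter).
Net so far: 1 stop darker. ISO: 2500 → 3200 → 4000 → 5000.

ISO 5000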